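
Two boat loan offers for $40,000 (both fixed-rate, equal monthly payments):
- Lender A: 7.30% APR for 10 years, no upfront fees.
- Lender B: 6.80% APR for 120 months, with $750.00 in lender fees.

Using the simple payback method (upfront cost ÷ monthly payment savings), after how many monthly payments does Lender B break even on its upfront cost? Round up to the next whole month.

73 months

Lender A: monthly rate = 7.3%/12 = 0.0060833; payment = 40,000 × 0.0060833 / (1 − (1+0.0060833)^−120) = $470.64.
Lender B: monthly rate = 6.8%/12 = 0.0056667; payment = 40,000 × 0.0056667 / (1 − (1+0.0056667)^−120) = $460.32.
Monthly savings = $470.64 − $460.32 = $10.32.
Break-even = $750.00 / $10.32 = 72.67 → 73 months.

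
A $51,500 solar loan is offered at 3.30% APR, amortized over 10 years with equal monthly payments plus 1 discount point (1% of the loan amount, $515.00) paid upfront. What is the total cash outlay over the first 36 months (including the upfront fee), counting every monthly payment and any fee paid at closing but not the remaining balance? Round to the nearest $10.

$18,680

Monthly rate = 3.3%/12 = 0.0027500; payment = 51,500 × 0.0027500 / (1 − (1+0.0027500)^−120) = $504.45.
Total outlay = 36 × $504.45 + $515.00 = $18,675.20.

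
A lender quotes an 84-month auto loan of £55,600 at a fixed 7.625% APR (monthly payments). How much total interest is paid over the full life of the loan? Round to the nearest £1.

£16,324

Monthly rate = 7.625%/12 = 0.0063542; payment = 55,600 × 0.0063542 / (1 − (1+0.0063542)^−84) = £856.24.
Total paid = 84 × £856.24 = £71,924.16; interest = £71,924.16 − £55,600 = £16,324.16.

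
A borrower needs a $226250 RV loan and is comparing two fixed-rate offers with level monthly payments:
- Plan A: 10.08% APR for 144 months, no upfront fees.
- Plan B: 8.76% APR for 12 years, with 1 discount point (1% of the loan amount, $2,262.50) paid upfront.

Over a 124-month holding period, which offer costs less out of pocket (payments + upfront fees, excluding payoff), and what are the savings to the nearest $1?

Plan B by $18,820

Plan A: monthly rate = 10.08%/12 = 0.0084000; payment = 226,250 × 0.0084000 / (1 − (1+0.0084000)^−144) = $2,714.33.
Plan B: at 8.76% the monthly rate is 0.0073000, so the payment is 226,250 × 0.0073000 / (1 − 1.0073000^−144) = $2,544.31.
Over 124 months: Plan A costs 124 × $2,714.33 = $336,576.92; Plan B costs 124 × $2,544.31 + $2,262.50 = $317,756.94.
Plan B is cheaper by $336,576.92 − $317,756.94 = $18,819.98.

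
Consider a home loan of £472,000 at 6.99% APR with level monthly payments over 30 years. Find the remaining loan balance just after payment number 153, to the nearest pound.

With monthly rate i = 6.99%/12 = 0.0058250, the balance after k of n payments is P · [(1+i)^n − (1+i)^k] / [(1+i)^n − 1].
(1+0.0058250)^360 = 8.09232516 and (1+0.0058250)^153 = 2.43181853, so the balance is 472,000 × (8.09232516 − 2.43181853) / (8.09232516 − 1) = £376,711.31.

£376,711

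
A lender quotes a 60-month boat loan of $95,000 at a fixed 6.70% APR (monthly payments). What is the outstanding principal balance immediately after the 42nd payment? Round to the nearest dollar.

$31,900

With monthly rate i = 6.7%/12 = 0.0055833, the balance after k of n payments is P · [(1+i)^n − (1+i)^k] / [(1+i)^n − 1].
(1+0.0055833)^60 = 1.39663847 and (1+0.0055833)^42 = 1.26345216, so the balance is 95,000 × (1.39663847 − 1.26345216) / (1.39663847 − 1) = $31,899.83.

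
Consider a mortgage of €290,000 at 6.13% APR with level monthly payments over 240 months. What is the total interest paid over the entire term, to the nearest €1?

At 6.13% the monthly rate is 0.0051083, so the payment is 290,000 × 0.0051083 / (1 − 1.0051083^−240) = €2,099.46.
Total paid = 240 × €2,099.46 = €503,870.40; interest = €503,870.40 − €290,000 = €213,870.40.

€213,870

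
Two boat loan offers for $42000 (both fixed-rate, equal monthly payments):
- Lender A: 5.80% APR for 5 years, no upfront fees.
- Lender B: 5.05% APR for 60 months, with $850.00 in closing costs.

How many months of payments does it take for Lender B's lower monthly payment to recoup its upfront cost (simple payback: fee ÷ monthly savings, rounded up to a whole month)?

59 months

Lender A: monthly rate = 5.8%/12 = 0.0048333; payment = 42,000 × 0.0048333 / (1 − (1+0.0048333)^−60) = $808.08.
Lender B: monthly rate = 5.05%/12 = 0.0042083; payment = 42,000 × 0.0042083 / (1 − (1+0.0042083)^−60) = $793.55.
Monthly savings = $808.08 − $793.55 = $14.53.
Break-even = $850.00 / $14.53 = 58.50 → 59 months.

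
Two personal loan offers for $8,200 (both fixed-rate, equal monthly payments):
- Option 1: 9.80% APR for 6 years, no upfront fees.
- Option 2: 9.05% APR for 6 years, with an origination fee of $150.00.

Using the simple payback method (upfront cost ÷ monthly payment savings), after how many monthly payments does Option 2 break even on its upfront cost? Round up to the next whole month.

49 months

Option 1: monthly rate = 9.8%/12 = 0.0081667; payment = 8,200 × 0.0081667 / (1 − (1+0.0081667)^−72) = $151.09.
Option 2: at 9.05% the monthly rate is 0.0075417, so the payment is 8,200 × 0.0075417 / (1 − 1.0075417^−72) = $148.01.
Monthly savings = $151.09 − $148.01 = $3.08.
Break-even = $150.00 / $3.08 = 48.70 → 49 months.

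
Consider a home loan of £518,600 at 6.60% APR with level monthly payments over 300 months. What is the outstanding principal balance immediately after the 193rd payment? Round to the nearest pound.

With monthly rate i = 6.6%/12 = 0.0055000, the balance after k of n payments is P · [(1+i)^n − (1+i)^k] / [(1+i)^n − 1].
(1+0.0055000)^300 = 5.18349256 and (1+0.0055000)^193 = 2.88230850, so the balance is 518,600 × (5.18349256 − 2.88230850) / (5.18349256 − 1) = £285,262.62.

£285,263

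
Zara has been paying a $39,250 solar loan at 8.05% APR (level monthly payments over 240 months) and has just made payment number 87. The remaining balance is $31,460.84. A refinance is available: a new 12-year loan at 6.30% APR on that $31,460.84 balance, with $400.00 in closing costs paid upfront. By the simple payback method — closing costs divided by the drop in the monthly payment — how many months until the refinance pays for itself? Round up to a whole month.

Current payment = 39,250 × 8.05%/12 / (1 − (1+0.0067083)^−240) = $329.53.
Refinanced payment = 31,460.84 × 0.0052500 / (1 − (1+0.0052500)^−144) = $311.92.
Monthly savings = $329.53 − $311.92 = $17.61.
Break-even = $400.00 / $17.61 = 22.71 → 23 months.

23 months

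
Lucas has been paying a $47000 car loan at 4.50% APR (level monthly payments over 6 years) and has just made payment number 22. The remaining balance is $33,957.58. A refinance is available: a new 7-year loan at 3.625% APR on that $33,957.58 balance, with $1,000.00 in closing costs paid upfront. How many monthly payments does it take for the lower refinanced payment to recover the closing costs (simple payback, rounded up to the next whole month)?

Current payment = 47,000 × 4.5%/12 / (1 − (1+0.0037500)^−72) = $746.08.
Refinanced payment = 33,957.58 × 0.0030208 / (1 − (1+0.0030208)^−84) = $458.32.
Monthly savings = $746.08 − $458.32 = $287.76.
Break-even = $1,000.00 / $287.76 = 3.48 → 4 months.

4 months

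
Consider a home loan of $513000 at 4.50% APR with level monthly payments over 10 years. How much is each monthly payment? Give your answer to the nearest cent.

Monthly rate = 4.5%/12 = 0.0037500; payment = 513,000 × 0.0037500 / (1 − (1+0.0037500)^−120) = $5,316.65.

$5,316.65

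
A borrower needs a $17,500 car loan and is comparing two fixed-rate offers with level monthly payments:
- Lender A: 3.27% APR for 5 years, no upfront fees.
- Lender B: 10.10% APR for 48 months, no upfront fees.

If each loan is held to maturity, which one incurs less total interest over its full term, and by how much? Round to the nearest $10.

Lender A: at 3.27% the monthly rate is 0.0027250, so the payment is 17,500 × 0.0027250 / (1 − 1.0027250^−60) = $316.56.
Total interest on Lender A = 60 × $316.56 − $17,500 = $1,493.60.
Lender B: monthly rate = 10.1%/12 = 0.0084167; payment = 17,500 × 0.0084167 / (1 − (1+0.0084167)^−48) = $444.69.
Total interest on Lender B = 48 × $444.69 − $17,500 = $3,845.12.
Lender A is lower by $2,351.52.

Lender A by $2,350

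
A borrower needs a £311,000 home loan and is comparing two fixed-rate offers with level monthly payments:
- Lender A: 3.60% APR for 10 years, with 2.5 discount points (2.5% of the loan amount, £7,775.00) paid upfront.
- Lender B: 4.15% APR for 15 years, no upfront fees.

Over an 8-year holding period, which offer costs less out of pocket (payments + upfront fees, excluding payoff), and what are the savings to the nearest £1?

Lender B by £81,317

Lender A: at 3.60% the monthly rate is 0.0030000, so the payment is 311,000 × 0.0030000 / (1 − 1.0030000^−120) = £3,089.94.
Lender B: monthly rate = 4.15%/12 = 0.0034583; payment = 311,000 × 0.0034583 / (1 − (1+0.0034583)^−180) = £2,323.88.
Over 96 months: Lender A costs 96 × £3,089.94 + £7,775.00 = £304,409.24; Lender B costs 96 × £2,323.88 = £223,092.48.
Lender B is cheaper by £304,409.24 − £223,092.48 = £81,316.76.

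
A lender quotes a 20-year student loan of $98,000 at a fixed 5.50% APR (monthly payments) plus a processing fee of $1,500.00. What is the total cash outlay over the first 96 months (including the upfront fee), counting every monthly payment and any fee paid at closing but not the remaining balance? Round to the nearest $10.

At 5.50% the monthly rate is 0.0045833, so the payment is 98,000 × 0.0045833 / (1 − 1.0045833^−240) = $674.13.
Total outlay = 96 × $674.13 + $1,500.00 = $66,216.48.

$66,220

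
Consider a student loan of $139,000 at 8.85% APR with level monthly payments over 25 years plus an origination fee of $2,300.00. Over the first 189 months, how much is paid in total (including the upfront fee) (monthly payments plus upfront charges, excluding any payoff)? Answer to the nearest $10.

$220,070

Monthly rate = 8.85%/12 = 0.0073750; payment = 139,000 × 0.0073750 / (1 − (1+0.0073750)^−300) = $1,152.24.
Total outlay = 189 × $1,152.24 + $2,300.00 = $220,073.36.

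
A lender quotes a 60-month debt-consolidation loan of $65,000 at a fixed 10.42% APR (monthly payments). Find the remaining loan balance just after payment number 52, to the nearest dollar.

$10,733

With monthly rate i = 10.42%/12 = 0.0086833, the balance after k of n payments is P · [(1+i)^n − (1+i)^k] / [(1+i)^n − 1].
(1+0.0086833)^60 = 1.67992811 and (1+0.0086833)^52 = 1.56766022, so the balance is 65,000 × (1.67992811 − 1.56766022) / (1.67992811 − 1) = $10,732.62.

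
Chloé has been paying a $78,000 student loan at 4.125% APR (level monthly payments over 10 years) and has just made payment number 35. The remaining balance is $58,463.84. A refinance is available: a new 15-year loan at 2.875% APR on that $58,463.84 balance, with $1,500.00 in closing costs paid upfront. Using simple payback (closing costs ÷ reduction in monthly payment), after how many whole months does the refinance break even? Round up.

Current payment = 78,000 × 4.125%/12 / (1 − (1+0.0034375)^−120) = $794.35.
Refinanced payment = 58,463.84 × 0.0023958 / (1 − (1+0.0023958)^−180) = $400.24.
Monthly savings = $794.35 − $400.24 = $394.11.
Break-even = $1,500.00 / $394.11 = 3.81 → 4 months.

4 months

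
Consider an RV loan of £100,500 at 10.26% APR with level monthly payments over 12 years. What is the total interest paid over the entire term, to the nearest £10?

At 10.26% the monthly rate is 0.0085500, so the payment is 100,500 × 0.0085500 / (1 − 1.0085500^−144) = £1,216.20.
Total paid = 144 × £1,216.20 = £175,132.80; interest = £175,132.80 − £100,500 = £74,632.80.

£74,630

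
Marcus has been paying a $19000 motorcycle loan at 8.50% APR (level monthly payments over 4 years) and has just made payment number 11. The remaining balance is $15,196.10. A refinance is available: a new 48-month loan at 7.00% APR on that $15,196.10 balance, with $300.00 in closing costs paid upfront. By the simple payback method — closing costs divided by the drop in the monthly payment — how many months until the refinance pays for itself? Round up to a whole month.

3 months

Current payment = 19,000 × 8.5%/12 / (1 − (1+0.0070833)^−48) = $468.32.
Refinanced payment = 15,196.10 × 0.0058333 / (1 − (1+0.0058333)^−48) = $363.89.
Monthly savings = $468.32 − $363.89 = $104.43.
Break-even = $300.00 / $104.43 = 2.87 → 3 months.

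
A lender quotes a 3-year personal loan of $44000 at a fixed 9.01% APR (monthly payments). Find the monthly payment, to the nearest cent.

Monthly rate = 9.01%/12 = 0.0075083; payment = 44,000 × 0.0075083 / (1 − (1+0.0075083)^−36) = $1,399.39.

$1,399.39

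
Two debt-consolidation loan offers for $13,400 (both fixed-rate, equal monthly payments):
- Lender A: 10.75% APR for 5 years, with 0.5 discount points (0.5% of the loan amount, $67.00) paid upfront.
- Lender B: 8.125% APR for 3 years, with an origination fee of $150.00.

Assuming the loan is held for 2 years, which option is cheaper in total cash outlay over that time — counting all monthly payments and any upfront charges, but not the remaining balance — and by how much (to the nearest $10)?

Lender A by $3,230

Lender A: monthly rate = 10.75%/12 = 0.0089583; payment = 13,400 × 0.0089583 / (1 − (1+0.0089583)^−60) = $289.68.
Lender B: monthly rate = 8.125%/12 = 0.0067708; payment = 13,400 × 0.0067708 / (1 − (1+0.0067708)^−36) = $420.68.
Over 24 months: Lender A costs 24 × $289.68 + $67.00 = $7,019.32; Lender B costs 24 × $420.68 + $150.00 = $10,246.32.
Lender A is cheaper by $10,246.32 − $7,019.32 = $3,227.00.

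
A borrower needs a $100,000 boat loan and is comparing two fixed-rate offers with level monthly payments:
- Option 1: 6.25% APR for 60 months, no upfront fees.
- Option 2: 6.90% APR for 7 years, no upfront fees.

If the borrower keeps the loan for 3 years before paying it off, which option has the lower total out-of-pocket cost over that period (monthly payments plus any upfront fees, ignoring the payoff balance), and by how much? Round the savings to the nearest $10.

Option 2 by $15,860

Option 1: at 6.25% the monthly rate is 0.0052083, so the payment is 100,000 × 0.0052083 / (1 − 1.0052083^−60) = $1,944.93.
Option 2: at 6.90% the monthly rate is 0.0057500, so the payment is 100,000 × 0.0057500 / (1 − 1.0057500^−84) = $1,504.38.
Over 36 months: Option 1 costs 36 × $1,944.93 = $70,017.48; Option 2 costs 36 × $1,504.38 = $54,157.68.
Option 2 is cheaper by $70,017.48 − $54,157.68 = $15,859.80.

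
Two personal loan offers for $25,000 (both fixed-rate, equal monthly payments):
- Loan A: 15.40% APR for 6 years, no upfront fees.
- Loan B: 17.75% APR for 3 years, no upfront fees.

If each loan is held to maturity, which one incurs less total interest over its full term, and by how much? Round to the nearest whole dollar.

Loan A: at 15.40% the monthly rate is 0.0128333, so the payment is 25,000 × 0.0128333 / (1 − 1.0128333^−72) = $534.07.
Total interest on Loan A = 72 × $534.07 − $25,000 = $13,453.04.
Loan B: at 17.75% the monthly rate is 0.0147917, so the payment is 25,000 × 0.0147917 / (1 − 1.0147917^−36) = $900.68.
Total interest on Loan B = 36 × $900.68 − $25,000 = $7,424.48.
Loan B is lower by $6,028.56.

Loan B by $6,029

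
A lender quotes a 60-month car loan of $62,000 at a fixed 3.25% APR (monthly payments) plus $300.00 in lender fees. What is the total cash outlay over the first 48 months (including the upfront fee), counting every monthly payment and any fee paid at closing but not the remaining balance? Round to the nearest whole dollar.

$54,106

Monthly rate = 3.25%/12 = 0.0027083; payment = 62,000 × 0.0027083 / (1 − (1+0.0027083)^−60) = $1,120.96.
Total outlay = 48 × $1,120.96 + $300.00 = $54,106.08.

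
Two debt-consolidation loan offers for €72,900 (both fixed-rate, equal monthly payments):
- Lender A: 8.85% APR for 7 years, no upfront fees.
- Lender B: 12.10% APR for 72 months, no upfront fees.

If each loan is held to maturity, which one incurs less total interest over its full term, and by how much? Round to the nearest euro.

Lender A by €4,831

Lender A: at 8.85% the monthly rate is 0.0073750, so the payment is 72,900 × 0.0073750 / (1 − 1.0073750^−84) = €1,167.35.
Total interest on Lender A = 84 × €1,167.35 − €72,900 = €25,157.40.
Lender B: at 12.10% the monthly rate is 0.0100833, so the payment is 72,900 × 0.0100833 / (1 − 1.0100833^−72) = €1,429.00.
Total interest on Lender B = 72 × €1,429.00 − €72,900 = €29,988.00.
Lender A is lower by €4,830.60.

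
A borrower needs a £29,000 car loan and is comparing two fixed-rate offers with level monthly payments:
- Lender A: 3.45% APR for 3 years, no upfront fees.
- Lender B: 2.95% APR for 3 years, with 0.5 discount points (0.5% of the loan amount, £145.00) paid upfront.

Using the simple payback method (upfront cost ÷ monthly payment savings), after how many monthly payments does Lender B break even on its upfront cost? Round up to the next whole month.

23 months

Lender A: at 3.45% the monthly rate is 0.0028750, so the payment is 29,000 × 0.0028750 / (1 − 1.0028750^−36) = £849.12.
Lender B: monthly rate = 2.95%/12 = 0.0024583; payment = 29,000 × 0.0024583 / (1 − (1+0.0024583)^−36) = £842.72.
Monthly savings = £849.12 − £842.72 = £6.40.
Break-even = £145.00 / £6.40 = 22.66 → 23 months.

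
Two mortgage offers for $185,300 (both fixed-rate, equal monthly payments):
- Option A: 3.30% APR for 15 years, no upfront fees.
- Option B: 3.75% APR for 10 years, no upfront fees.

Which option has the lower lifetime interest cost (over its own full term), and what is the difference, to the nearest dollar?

Option A: monthly rate = 3.3%/12 = 0.0027500; payment = 185,300 × 0.0027500 / (1 − (1+0.0027500)^−180) = $1,306.55.
Total interest on Option A = 180 × $1,306.55 − $185,300 = $49,879.00.
Option B: monthly rate = 3.75%/12 = 0.0031250; payment = 185,300 × 0.0031250 / (1 − (1+0.0031250)^−120) = $1,854.13.
Total interest on Option B = 120 × $1,854.13 − $185,300 = $37,195.60.
Option B is lower by $12,683.40.

Option B by $12,683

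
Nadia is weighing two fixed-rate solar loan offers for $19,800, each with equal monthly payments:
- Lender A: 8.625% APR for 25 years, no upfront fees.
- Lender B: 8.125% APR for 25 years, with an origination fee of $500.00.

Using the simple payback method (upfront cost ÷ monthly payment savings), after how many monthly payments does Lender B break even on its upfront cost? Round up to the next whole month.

Lender A: monthly rate = 8.625%/12 = 0.0071875; payment = 19,800 × 0.0071875 / (1 − (1+0.0071875)^−300) = $161.11.
Lender B: at 8.125% the monthly rate is 0.0067708, so the payment is 19,800 × 0.0067708 / (1 − 1.0067708^−300) = $154.46.
Monthly savings = $161.11 − $154.46 = $6.65.
Break-even = $500.00 / $6.65 = 75.19 → 76 months.

76 months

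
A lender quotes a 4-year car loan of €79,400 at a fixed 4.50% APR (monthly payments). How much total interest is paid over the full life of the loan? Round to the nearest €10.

At 4.50% the monthly rate is 0.0037500, so the payment is 79,400 × 0.0037500 / (1 − 1.0037500^−48) = €1,810.60.
Total paid = 48 × €1,810.60 = €86,908.80; interest = €86,908.80 − €79,400 = €7,508.80.

€7,510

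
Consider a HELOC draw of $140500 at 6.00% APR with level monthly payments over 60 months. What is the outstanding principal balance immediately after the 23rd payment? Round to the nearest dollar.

With monthly rate i = 6%/12 = 0.0050000, the balance after k of n payments is P · [(1+i)^n − (1+i)^k] / [(1+i)^n − 1].
(1+0.0050000)^60 = 1.34885015 and (1+0.0050000)^23 = 1.12155202, so the balance is 140,500 × (1.34885015 − 1.12155202) / (1.34885015 − 1) = $91,544.72.

$91,545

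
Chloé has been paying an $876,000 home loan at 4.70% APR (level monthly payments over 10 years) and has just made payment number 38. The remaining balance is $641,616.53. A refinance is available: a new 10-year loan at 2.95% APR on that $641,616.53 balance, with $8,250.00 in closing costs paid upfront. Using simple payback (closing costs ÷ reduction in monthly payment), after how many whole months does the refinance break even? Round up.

Current payment = 876,000 × 4.7%/12 / (1 − (1+0.0039167)^−120) = $9,163.42.
Refinanced payment = 641,616.53 × 0.0024583 / (1 − (1+0.0024583)^−120) = $6,180.70.
Monthly savings = $9,163.42 − $6,180.70 = $2,982.72.
Break-even = $8,250.00 / $2,982.72 = 2.77 → 3 months.

3 months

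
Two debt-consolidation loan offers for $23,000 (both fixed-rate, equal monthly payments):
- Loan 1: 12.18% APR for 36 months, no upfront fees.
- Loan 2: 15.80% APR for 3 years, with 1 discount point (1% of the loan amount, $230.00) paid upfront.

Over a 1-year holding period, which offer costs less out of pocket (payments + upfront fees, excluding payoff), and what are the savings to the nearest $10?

Loan 1: monthly rate = 12.18%/12 = 0.0101500; payment = 23,000 × 0.0101500 / (1 − (1+0.0101500)^−36) = $765.91.
Loan 2: at 15.80% the monthly rate is 0.0131667, so the payment is 23,000 × 0.0131667 / (1 − 1.0131667^−36) = $806.34.
Over 12 months: Loan 1 costs 12 × $765.91 = $9,190.92; Loan 2 costs 12 × $806.34 + $230.00 = $9,906.08.
Loan 1 is cheaper by $9,906.08 − $9,190.92 = $715.16.

Loan 1 by $720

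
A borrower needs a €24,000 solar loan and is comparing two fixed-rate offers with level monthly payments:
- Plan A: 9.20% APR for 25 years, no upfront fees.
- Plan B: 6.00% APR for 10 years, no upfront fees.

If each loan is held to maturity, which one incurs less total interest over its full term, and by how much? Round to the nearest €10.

Plan B by €29,440

Plan A: at 9.20% the monthly rate is 0.0076667, so the payment is 24,000 × 0.0076667 / (1 − 1.0076667^−300) = €204.70.
Total interest on Plan A = 300 × €204.70 − €24,000 = €37,410.00.
Plan B: monthly rate = 6%/12 = 0.0050000; payment = 24,000 × 0.0050000 / (1 − (1+0.0050000)^−120) = €266.45.
Total interest on Plan B = 120 × €266.45 − €24,000 = €7,974.00.
Plan B is lower by €29,436.00.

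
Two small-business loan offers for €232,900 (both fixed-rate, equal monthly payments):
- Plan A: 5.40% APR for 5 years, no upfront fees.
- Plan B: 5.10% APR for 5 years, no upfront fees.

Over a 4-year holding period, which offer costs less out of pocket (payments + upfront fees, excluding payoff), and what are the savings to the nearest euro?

Plan B by €1,542

Plan A: at 5.40% the monthly rate is 0.0045000, so the payment is 232,900 × 0.0045000 / (1 − 1.0045000^−60) = €4,437.92.
Plan B: at 5.10% the monthly rate is 0.0042500, so the payment is 232,900 × 0.0042500 / (1 − 1.0042500^−60) = €4,405.79.
Over 48 months: Plan A costs 48 × €4,437.92 = €213,020.16; Plan B costs 48 × €4,405.79 = €211,477.92.
Plan B is cheaper by €213,020.16 − €211,477.92 = €1,542.24.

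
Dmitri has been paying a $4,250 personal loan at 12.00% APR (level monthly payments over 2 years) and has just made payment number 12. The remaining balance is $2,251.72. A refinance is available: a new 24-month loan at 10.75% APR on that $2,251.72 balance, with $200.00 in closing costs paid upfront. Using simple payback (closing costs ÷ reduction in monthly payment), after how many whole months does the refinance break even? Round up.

3 months

Current payment = 4,250 × 12%/12 / (1 − (1+0.0100000)^−24) = $200.06.
Refinanced payment = 2,251.72 × 0.0089583 / (1 − (1+0.0089583)^−24) = $104.69.
Monthly savings = $200.06 − $104.69 = $95.37.
Break-even = $200.00 / $95.37 = 2.10 → 3 months.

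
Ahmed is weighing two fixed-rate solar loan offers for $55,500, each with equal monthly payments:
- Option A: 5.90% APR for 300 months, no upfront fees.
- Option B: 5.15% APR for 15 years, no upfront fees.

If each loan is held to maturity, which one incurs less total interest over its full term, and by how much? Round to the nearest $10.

Option A: at 5.90% the monthly rate is 0.0049167, so the payment is 55,500 × 0.0049167 / (1 − 1.0049167^−300) = $354.20.
Total interest on Option A = 300 × $354.20 − $55,500 = $50,760.00.
Option B: at 5.15% the monthly rate is 0.0042917, so the payment is 55,500 × 0.0042917 / (1 − 1.0042917^−180) = $443.24.
Total interest on Option B = 180 × $443.24 − $55,500 = $24,283.20.
Option B is lower by $26,476.80.

Option B by $26,480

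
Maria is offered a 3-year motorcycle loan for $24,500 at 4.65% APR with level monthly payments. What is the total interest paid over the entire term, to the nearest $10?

$1,800

Monthly rate = 4.65%/12 = 0.0038750; payment = 24,500 × 0.0038750 / (1 − (1+0.0038750)^−36) = $730.44.
Total paid = 36 × $730.44 = $26,295.84; interest = $26,295.84 − $24,500 = $1,795.84.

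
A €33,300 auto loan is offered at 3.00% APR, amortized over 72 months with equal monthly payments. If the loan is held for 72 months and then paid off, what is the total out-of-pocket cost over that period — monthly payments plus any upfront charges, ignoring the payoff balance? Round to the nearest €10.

€36,430

At 3.00% the monthly rate is 0.0025000, so the payment is 33,300 × 0.0025000 / (1 − 1.0025000^−72) = €505.95.
Total outlay = 72 × €505.95 = €36,428.40.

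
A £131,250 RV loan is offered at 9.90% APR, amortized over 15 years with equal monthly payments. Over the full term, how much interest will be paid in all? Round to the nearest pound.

£121,182

Monthly rate = 9.9%/12 = 0.0082500; payment = 131,250 × 0.0082500 / (1 − (1+0.0082500)^−180) = £1,402.40.
Total paid = 180 × £1,402.40 = £252,432.00; interest = £252,432.00 − £131,250 = £121,182.00.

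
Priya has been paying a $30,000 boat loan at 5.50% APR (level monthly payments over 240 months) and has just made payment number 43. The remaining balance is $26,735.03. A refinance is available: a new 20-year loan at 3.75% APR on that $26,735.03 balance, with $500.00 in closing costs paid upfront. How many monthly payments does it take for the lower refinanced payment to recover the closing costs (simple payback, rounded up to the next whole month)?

11 months

Current payment = 30,000 × 5.5%/12 / (1 − (1+0.0045833)^−240) = $206.37.
Refinanced payment = 26,735.03 × 0.0031250 / (1 − (1+0.0031250)^−240) = $158.51.
Monthly savings = $206.37 − $158.51 = $47.86.
Break-even = $500.00 / $47.86 = 10.45 → 11 months.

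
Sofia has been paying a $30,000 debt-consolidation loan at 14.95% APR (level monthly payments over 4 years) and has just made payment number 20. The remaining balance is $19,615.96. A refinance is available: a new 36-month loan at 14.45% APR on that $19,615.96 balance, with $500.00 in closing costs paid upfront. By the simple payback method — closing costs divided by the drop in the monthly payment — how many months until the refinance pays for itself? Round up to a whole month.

4 months

Current payment = 30,000 × 14.95%/12 / (1 − (1+0.0124583)^−48) = $834.16.
Refinanced payment = 19,615.96 × 0.0120417 / (1 − (1+0.0120417)^−36) = $674.72.
Monthly savings = $834.16 − $674.72 = $159.44.
Break-even = $500.00 / $159.44 = 3.14 → 4 months.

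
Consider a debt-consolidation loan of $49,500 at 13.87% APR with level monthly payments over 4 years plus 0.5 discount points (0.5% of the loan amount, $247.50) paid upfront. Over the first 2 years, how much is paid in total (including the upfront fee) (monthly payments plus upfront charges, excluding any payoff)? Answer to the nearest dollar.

$32,634

At 13.87% the monthly rate is 0.0115583, so the payment is 49,500 × 0.0115583 / (1 − 1.0115583^−48) = $1,349.43.
Total outlay = 24 × $1,349.43 + $247.50 = $32,633.82.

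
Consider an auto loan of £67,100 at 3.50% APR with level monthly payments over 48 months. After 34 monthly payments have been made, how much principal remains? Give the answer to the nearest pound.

With monthly rate i = 3.5%/12 = 0.0029167, the balance after k of n payments is P · [(1+i)^n − (1+i)^k] / [(1+i)^n − 1].
(1+0.0029167)^48 = 1.15003943 and (1+0.0029167)^34 = 1.10409095, so the balance is 67,100 × (1.15003943 − 1.10409095) / (1.15003943 − 1) = £20,548.88.

£20,549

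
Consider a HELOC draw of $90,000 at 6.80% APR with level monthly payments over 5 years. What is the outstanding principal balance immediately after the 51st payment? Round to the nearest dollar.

With monthly rate i = 6.8%/12 = 0.0056667, the balance after k of n payments is P · [(1+i)^n − (1+i)^k] / [(1+i)^n − 1].
(1+0.0056667)^60 = 1.40359990 and (1+0.0056667)^51 = 1.33400307, so the balance is 90,000 × (1.40359990 − 1.33400307) / (1.40359990 − 1) = $15,519.61.

$15,520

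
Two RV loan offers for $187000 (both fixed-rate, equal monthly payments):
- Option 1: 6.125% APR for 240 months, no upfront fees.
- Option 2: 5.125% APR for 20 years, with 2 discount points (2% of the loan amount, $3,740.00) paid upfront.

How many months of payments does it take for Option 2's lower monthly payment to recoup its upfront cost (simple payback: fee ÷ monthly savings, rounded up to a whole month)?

36 months

Option 1: at 6.125% the monthly rate is 0.0051042, so the payment is 187,000 × 0.0051042 / (1 − 1.0051042^−240) = $1,353.25.
Option 2: at 5.125% the monthly rate is 0.0042708, so the payment is 187,000 × 0.0042708 / (1 − 1.0042708^−240) = $1,247.07.
Monthly savings = $1,353.25 − $1,247.07 = $106.18.
Break-even = $3,740.00 / $106.18 = 35.22 → 36 months.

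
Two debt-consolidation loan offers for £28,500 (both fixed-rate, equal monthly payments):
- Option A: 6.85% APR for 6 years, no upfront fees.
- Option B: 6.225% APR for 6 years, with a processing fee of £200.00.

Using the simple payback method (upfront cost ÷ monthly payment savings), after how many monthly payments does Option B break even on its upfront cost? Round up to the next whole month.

Option A: monthly rate = 6.85%/12 = 0.0057083; payment = 28,500 × 0.0057083 / (1 − (1+0.0057083)^−72) = £483.85.
Option B: at 6.225% the monthly rate is 0.0051875, so the payment is 28,500 × 0.0051875 / (1 − 1.0051875^−72) = £475.36.
Monthly savings = £483.85 − £475.36 = £8.49.
Break-even = £200.00 / £8.49 = 23.56 → 24 months.

24 months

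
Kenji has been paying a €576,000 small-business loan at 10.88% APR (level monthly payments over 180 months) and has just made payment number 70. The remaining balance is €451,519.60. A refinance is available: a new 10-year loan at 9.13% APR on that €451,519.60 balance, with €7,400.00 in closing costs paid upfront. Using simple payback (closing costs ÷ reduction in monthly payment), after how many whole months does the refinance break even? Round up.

10 months

Current payment = 576,000 × 10.88%/12 / (1 − (1+0.0090667)^−180) = €6,503.46.
Refinanced payment = 451,519.60 × 0.0076083 / (1 − (1+0.0076083)^−120) = €5,751.47.
Monthly savings = €6,503.46 − €5,751.47 = €751.99.
Break-even = €7,400.00 / €751.99 = 9.84 → 10 months.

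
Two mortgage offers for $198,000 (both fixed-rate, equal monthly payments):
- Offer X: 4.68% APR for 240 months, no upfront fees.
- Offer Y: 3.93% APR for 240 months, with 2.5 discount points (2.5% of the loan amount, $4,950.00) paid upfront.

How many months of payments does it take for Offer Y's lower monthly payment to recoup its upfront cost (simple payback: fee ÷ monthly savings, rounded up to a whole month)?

63 months

Offer X: at 4.68% the monthly rate is 0.0039000, so the payment is 198,000 × 0.0039000 / (1 − 1.0039000^−240) = $1,271.97.
Offer Y: monthly rate = 3.93%/12 = 0.0032750; payment = 198,000 × 0.0032750 / (1 − (1+0.0032750)^−240) = $1,192.55.
Monthly savings = $1,271.97 − $1,192.55 = $79.42.
Break-even = $4,950.00 / $79.42 = 62.33 → 63 months.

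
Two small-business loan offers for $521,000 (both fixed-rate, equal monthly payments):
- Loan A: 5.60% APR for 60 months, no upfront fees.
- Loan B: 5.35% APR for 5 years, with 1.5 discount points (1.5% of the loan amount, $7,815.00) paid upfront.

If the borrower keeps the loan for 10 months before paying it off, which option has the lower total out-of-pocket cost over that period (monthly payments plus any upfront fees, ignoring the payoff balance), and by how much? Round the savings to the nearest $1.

Loan A by $7,214

Loan A: at 5.60% the monthly rate is 0.0046667, so the payment is 521,000 × 0.0046667 / (1 − 1.0046667^−60) = $9,975.77.
Loan B: at 5.35% the monthly rate is 0.0044583, so the payment is 521,000 × 0.0044583 / (1 − 1.0044583^−60) = $9,915.67.
Over 10 months: Loan A costs 10 × $9,975.77 = $99,757.70; Loan B costs 10 × $9,915.67 + $7,815.00 = $106,971.70.
Loan A is cheaper by $106,971.70 − $99,757.70 = $7,214.00.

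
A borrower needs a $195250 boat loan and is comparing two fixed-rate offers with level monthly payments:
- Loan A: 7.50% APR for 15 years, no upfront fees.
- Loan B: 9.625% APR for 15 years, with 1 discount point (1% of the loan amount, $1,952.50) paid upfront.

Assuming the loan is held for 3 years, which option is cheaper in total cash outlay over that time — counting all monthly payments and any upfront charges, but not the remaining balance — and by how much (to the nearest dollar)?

Loan A: at 7.50% the monthly rate is 0.0062500, so the payment is 195,250 × 0.0062500 / (1 − 1.0062500^−180) = $1,809.99.
Loan B: at 9.625% the monthly rate is 0.0080208, so the payment is 195,250 × 0.0080208 / (1 − 1.0080208^−180) = $2,053.60.
Over 36 months: Loan A costs 36 × $1,809.99 = $65,159.64; Loan B costs 36 × $2,053.60 + $1,952.50 = $75,882.10.
Loan A is cheaper by $75,882.10 − $65,159.64 = $10,722.46.

Loan A by $10,722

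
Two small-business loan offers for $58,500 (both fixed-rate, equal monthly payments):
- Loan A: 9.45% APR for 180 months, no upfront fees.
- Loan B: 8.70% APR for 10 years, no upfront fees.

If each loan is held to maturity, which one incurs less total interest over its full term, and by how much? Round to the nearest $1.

Loan B by $21,849

Loan A: monthly rate = 9.45%/12 = 0.0078750; payment = 58,500 × 0.0078750 / (1 − (1+0.0078750)^−180) = $609.11.
Total interest on Loan A = 180 × $609.11 − $58,500 = $51,139.80.
Loan B: monthly rate = 8.7%/12 = 0.0072500; payment = 58,500 × 0.0072500 / (1 − (1+0.0072500)^−120) = $731.59.
Total interest on Loan B = 120 × $731.59 − $58,500 = $29,290.80.
Loan B is lower by $21,849.00.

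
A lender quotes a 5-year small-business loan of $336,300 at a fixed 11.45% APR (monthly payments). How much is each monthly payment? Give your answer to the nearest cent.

$7,387.68

At 11.45% the monthly rate is 0.0095417, so the payment is 336,300 × 0.0095417 / (1 − 1.0095417^−60) = $7,387.68.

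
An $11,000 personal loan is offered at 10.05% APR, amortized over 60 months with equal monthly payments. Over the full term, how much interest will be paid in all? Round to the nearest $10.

$3,040

Monthly rate = 10.05%/12 = 0.0083750; payment = 11,000 × 0.0083750 / (1 − (1+0.0083750)^−60) = $233.99.
Total paid = 60 × $233.99 = $14,039.40; interest = $14,039.40 − $11,000 = $3,039.40.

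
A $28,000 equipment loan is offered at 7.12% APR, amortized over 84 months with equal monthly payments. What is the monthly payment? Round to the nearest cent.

$424.24

Monthly rate = 7.12%/12 = 0.0059333; payment = 28,000 × 0.0059333 / (1 − (1+0.0059333)^−84) = $424.24.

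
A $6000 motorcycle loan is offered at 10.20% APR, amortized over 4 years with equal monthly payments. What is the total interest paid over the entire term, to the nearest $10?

Monthly rate = 10.2%/12 = 0.0085000; payment = 6,000 × 0.0085000 / (1 − (1+0.0085000)^−48) = $152.75.
Total paid = 48 × $152.75 = $7,332.00; interest = $7,332.00 − $6,000 = $1,332.00.

$1,330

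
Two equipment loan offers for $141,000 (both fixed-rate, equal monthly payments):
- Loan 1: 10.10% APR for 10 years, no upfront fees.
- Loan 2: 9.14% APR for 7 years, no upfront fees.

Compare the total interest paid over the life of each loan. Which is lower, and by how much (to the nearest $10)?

Loan 1: monthly rate = 10.1%/12 = 0.0084167; payment = 141,000 × 0.0084167 / (1 − (1+0.0084167)^−120) = $1,871.14.
Total interest on Loan 1 = 120 × $1,871.14 − $141,000 = $83,536.80.
Loan 2: at 9.14% the monthly rate is 0.0076167, so the payment is 141,000 × 0.0076167 / (1 − 1.0076167^−84) = $2,278.59.
Total interest on Loan 2 = 84 × $2,278.59 − $141,000 = $50,401.56.
Loan 2 is lower by $33,135.24.

Loan 2 by $33,140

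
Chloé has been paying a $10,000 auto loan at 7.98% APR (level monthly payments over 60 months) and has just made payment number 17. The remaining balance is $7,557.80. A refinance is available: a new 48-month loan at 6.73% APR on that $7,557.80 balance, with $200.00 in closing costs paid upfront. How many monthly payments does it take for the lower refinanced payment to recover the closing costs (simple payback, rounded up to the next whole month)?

9 months

Current payment = 10,000 × 7.98%/12 / (1 − (1+0.0066500)^−60) = $202.67.
Refinanced payment = 7,557.80 × 0.0056083 / (1 − (1+0.0056083)^−48) = $180.04.
Monthly savings = $202.67 − $180.04 = $22.63.
Break-even = $200.00 / $22.63 = 8.84 → 9 months.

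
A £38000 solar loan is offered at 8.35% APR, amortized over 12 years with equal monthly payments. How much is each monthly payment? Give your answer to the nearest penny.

At 8.35% the monthly rate is 0.0069583, so the payment is 38,000 × 0.0069583 / (1 − 1.0069583^−144) = £418.66.

£418.66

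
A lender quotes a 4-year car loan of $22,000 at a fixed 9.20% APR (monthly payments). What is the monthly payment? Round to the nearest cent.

$549.56

Monthly rate = 9.2%/12 = 0.0076667; payment = 22,000 × 0.0076667 / (1 − (1+0.0076667)^−48) = $549.56.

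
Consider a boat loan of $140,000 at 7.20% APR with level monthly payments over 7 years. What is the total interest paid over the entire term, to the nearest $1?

$38,642

Monthly rate = 7.2%/12 = 0.0060000; payment = 140,000 × 0.0060000 / (1 − (1+0.0060000)^−84) = $2,126.69.
Total paid = 84 × $2,126.69 = $178,641.96; interest = $178,641.96 − $140,000 = $38,641.96.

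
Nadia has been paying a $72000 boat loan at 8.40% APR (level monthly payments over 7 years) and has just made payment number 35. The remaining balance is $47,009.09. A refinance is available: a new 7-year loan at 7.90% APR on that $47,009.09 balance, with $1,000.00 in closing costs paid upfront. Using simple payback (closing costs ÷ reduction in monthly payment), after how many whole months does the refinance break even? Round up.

Current payment = 72,000 × 8.4%/12 / (1 − (1+0.0070000)^−84) = $1,136.61.
Refinanced payment = 47,009.09 × 0.0065833 / (1 − (1+0.0065833)^−84) = $730.35.
Monthly savings = $1,136.61 − $730.35 = $406.26.
Break-even = $1,000.00 / $406.26 = 2.46 → 3 months.

3 months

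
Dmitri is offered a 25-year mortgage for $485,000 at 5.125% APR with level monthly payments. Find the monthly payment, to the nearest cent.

Monthly rate = 5.125%/12 = 0.0042708; payment = 485,000 × 0.0042708 / (1 − (1+0.0042708)^−300) = $2,870.70.

$2,870.70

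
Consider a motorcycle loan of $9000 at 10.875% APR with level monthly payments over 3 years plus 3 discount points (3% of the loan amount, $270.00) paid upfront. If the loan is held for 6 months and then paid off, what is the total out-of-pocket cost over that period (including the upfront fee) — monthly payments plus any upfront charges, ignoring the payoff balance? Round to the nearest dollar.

$2,035

Monthly rate = 10.875%/12 = 0.0090625; payment = 9,000 × 0.0090625 / (1 − (1+0.0090625)^−36) = $294.12.
Total outlay = 6 × $294.12 + $270.00 = $2,034.72.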